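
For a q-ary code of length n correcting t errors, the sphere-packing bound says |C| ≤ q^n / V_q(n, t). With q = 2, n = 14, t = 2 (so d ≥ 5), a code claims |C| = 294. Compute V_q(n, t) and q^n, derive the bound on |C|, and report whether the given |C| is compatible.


V_q(n, t) = 106, q^n = 16384, Hamming bound = 154, |C| = 294 > bound (violated).

Step 1: Compute V_q(n, t) = Σ_{j=0}^2 C(n, j) (q−1)^j.
  j = 0: C(14,0)·(1)^0 = 1·1 = 1.
  j = 1: C(14,1)·(1)^1 = 14·1 = 14.
  j = 2: C(14,2)·(1)^2 = 91·1 = 91.
  V_q(n, t) = 1 + 14 + 91 = 106.
Step 2: q^n = 2^14 = 16384.
Step 3: Hamming bound ⌊q^n / V_q(n,t)⌋ = ⌊16384/106⌋ = 154.
Step 4: Compare |C| = 294 to 154: violated.
The claimed |C| lies above the Hamming bound, so no 2-ary code of length 14 with d ≥ 5 can have 294 codewords.


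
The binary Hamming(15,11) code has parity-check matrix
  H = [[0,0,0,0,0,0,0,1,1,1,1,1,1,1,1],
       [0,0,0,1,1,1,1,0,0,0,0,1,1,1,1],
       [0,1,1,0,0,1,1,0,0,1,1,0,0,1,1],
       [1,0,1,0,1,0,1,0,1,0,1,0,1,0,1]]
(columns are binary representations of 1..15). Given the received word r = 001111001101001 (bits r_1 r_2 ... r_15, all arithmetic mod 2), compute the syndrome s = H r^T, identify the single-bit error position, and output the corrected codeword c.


s = (0, 1, 0, 0)^T, error position = 4, corrected codeword c = 001011001101001

Compute s = H r^T mod 2 one row at a time:
  s_1 = 0 + 1 + 1 + 0 + 1 + 0 + 0 + 1 = 4 ≡ 0 (mod 2).
  s_2 = 1 + 1 + 1 + 0 + 1 + 0 + 0 + 1 = 5 ≡ 1 (mod 2).
  s_3 = 0 + 1 + 1 + 0 + 1 + 0 + 0 + 1 = 4 ≡ 0 (mod 2).
  s_4 = 0 + 1 + 1 + 0 + 1 + 0 + 0 + 1 = 4 ≡ 0 (mod 2).
s = (0, 1, 0, 0)^T — this equals column 4 of H (binary 0100), so error is at position 4.
Correct: flip bit 4 of r = 001111001101001 to get c = 001011001101001.


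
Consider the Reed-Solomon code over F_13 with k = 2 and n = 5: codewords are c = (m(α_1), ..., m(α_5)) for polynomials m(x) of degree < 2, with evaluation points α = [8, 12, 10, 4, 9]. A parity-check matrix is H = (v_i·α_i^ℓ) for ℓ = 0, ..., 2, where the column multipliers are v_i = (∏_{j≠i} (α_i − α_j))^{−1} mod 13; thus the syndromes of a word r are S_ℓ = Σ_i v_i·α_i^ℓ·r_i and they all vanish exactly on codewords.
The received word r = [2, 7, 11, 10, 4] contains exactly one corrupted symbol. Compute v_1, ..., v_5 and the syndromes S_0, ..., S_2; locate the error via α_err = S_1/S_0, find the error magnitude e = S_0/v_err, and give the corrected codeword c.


S = (2, 5, 6), error at position 5, error magnitude e = 4, c = [2, 7, 11, 10, 0].

Step 1: column multipliers v_i = (∏_{j≠i}(α_i − α_j))^{−1} mod 13.
  i = 1 (α = 8): (8−12)(8−10)(8−4)(8−9) = (−4)·(−2)·4·(−1) = −32 ≡ 7, so v_1 = 7^{−1} = 2 (mod 13).
  i = 2 (α = 12): (12−8)(12−10)(12−4)(12−9) = 4·2·8·3 = 192 ≡ 10, so v_2 = 10^{−1} = 4 (mod 13).
  i = 3 (α = 10): (10−8)(10−12)(10−4)(10−9) = 2·(−2)·6·1 = −24 ≡ 2, so v_3 = 2^{−1} = 7 (mod 13).
  i = 4 (α = 4): (4−8)(4−12)(4−10)(4−9) = (−4)·(−8)·(−6)·(−5) = 960 ≡ 11, so v_4 = 11^{−1} = 6 (mod 13).
  i = 5 (α = 9): (9−8)(9−12)(9−10)(9−4) = 1·(−3)·(−1)·5 = 15 ≡ 2, so v_5 = 2^{−1} = 7 (mod 13).
  v = [2, 4, 7, 6, 7].
Step 2: syndromes of r = [2, 7, 11, 10, 4] (all sums mod 13).
  S_0 = Σ v_i r_i = 2·2 + 4·7 + 7·11 + 6·10 + 7·4 = 197 ≡ 2.
  S_1 = Σ v_i α_i r_i = 2·8·2 + 4·12·7 + 7·10·11 + 6·4·10 + 7·9·4 = 1630 ≡ 5.
  α_i^2 mod 13 = [12, 1, 9, 3, 3].
  S_2 = Σ v_i α_i^2 r_i = 2·12·2 + 4·1·7 + 7·9·11 + 6·3·10 + 7·3·4 = 1033 ≡ 6.
  S = (2, 5, 6) ≠ 0, so r is not a codeword (an error is present).
Step 3: locate the error. For a single error e at position i, S_ℓ = v_i·e·α_i^ℓ, so α_err = S_1/S_0.
  S_0^{−1} = 2^{−1} = 7 (mod 13), so α_err = 5·7 = 35 ≡ 9 = α_5. Error position i = 5.
  Consistency check: S_2/S_1 = 6·8 = 48 ≡ 9 = α_err ✓ (single-error assumption holds).
Step 4: error magnitude e = S_0/v_5 = S_0·∏_{j≠5}(α_5 − α_j) = 2·2 = 4 ≡ 4 (mod 13).
Step 5: correct position 5: c_5 = r_5 − e = 4 − 4 ≡ 0 (mod 13). Hence c = [2, 7, 11, 10, 0].
  Check: interpolating c through the α_i gives m(x) = 5 + 11·x (degree < 2) with m(α_i) = c_i for every i, so c is indeed a codeword.


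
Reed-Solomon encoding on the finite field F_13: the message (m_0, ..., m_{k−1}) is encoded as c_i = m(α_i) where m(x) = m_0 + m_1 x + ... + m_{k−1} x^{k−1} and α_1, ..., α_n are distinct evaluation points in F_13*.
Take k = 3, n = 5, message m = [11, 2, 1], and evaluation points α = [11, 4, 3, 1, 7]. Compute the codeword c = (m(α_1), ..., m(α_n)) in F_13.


c = [11, 9, 0, 1, 9]

Message polynomial: m(x) = 11 + 2·x + 1·x^2 (mod 13).
For each evaluation point α_i, compute m(α_i) mod 13:
  α_1 = 11: Horner steps 1 → 0 → 11, so m(11) = 11.
  α_2 = 4: Horner steps 1 → 6 → 9, so m(4) = 9.
  α_3 = 3: Horner steps 1 → 5 → 0, so m(3) = 0.
  α_4 = 1: Horner steps 1 → 3 → 1, so m(1) = 1.
  α_5 = 7: Horner steps 1 → 9 → 9, so m(7) = 9.
Codeword c = [11, 9, 0, 1, 9] ∈ F_13^5.


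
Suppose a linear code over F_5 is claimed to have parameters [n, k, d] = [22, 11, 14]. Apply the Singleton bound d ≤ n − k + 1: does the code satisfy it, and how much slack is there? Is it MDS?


Singleton RHS = n − k + 1 = 12, slack = -2, bound violated (no such code; not MDS).

Singleton bound: d ≤ n − k + 1.
Here n = 22, k = 11, so n − k + 1 = 12.
Given d = 14, check d ≤ 12: NO.
Slack = (n − k + 1) − d = -2.
The slack is negative: d = 14 exceeds n − k + 1 = 12 by 2, so the Singleton bound is violated and no linear [22, 11, 14]_5 code can exist. In particular it is not MDS (MDS requires d = n − k + 1 exactly).
Description: the claimed parameters are [22, 11, 14]_5; such a code would be impossible (violates the Singleton bound).


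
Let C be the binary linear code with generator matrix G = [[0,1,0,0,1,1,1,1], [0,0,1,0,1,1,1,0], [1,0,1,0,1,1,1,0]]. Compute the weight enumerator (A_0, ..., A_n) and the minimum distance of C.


Weight distribution: A_0 = 1, A_1 = 1, A_3 = 1, A_4 = 2, A_5 = 2, A_6 = 1. Minimum distance d = 1.

Enumerate all 2^3 = 8 messages m ∈ F_2^3.
For each, compute codeword c = mG in F_2^8, then tally its weight.
  m = 000 → c = 00000000, weight = 0.
  m = 100 → c = 01001111, weight = 5.
  m = 010 → c = 00101110, weight = 4.
  m = 110 → c = 01100001, weight = 3.
  m = 001 → c = 10101110, weight = 5.
  m = 101 → c = 11100001, weight = 4.
  m = 011 → c = 10000000, weight = 1.
  m = 111 → c = 11001111, weight = 6.
Tally weights:
  weight 0: 1 codewords.
  weight 1: 1 codewords.
  weight 3: 1 codewords.
  weight 4: 2 codewords.
  weight 5: 2 codewords.
  weight 6: 1 codewords.
Minimum distance d = smallest w > 0 with A_w > 0 = 1.
Sanity: Σ A_w = 8 = 2^3 = 8 ✓.


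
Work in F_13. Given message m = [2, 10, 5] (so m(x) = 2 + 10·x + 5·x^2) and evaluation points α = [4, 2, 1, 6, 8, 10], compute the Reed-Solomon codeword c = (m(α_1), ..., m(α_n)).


c = [5, 3, 4, 8, 12, 4]

Message polynomial: m(x) = 2 + 10·x + 5·x^2 (mod 13).
For each evaluation point α_i, compute m(α_i) mod 13:
  α_1 = 4: Horner steps 5 → 4 → 5, so m(4) = 5.
  α_2 = 2: Horner steps 5 → 7 → 3, so m(2) = 3.
  α_3 = 1: Horner steps 5 → 2 → 4, so m(1) = 4.
  α_4 = 6: Horner steps 5 → 1 → 8, so m(6) = 8.
  α_5 = 8: Horner steps 5 → 11 → 12, so m(8) = 12.
  α_6 = 10: Horner steps 5 → 8 → 4, so m(10) = 4.
Codeword c = [5, 3, 4, 8, 12, 4] ∈ F_13^6.


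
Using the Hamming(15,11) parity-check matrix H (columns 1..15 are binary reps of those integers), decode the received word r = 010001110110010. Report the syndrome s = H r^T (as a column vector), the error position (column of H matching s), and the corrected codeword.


s = (0, 1, 0, 0)^T, error position = 4, corrected codeword c = 010101110110010

Compute s = H r^T mod 2 one row at a time:
  s_1 = 1 + 0 + 1 + 1 + 0 + 0 + 1 + 0 = 4 ≡ 0 (mod 2).
  s_2 = 0 + 0 + 1 + 1 + 0 + 0 + 1 + 0 = 3 ≡ 1 (mod 2).
  s_3 = 1 + 0 + 1 + 1 + 1 + 1 + 1 + 0 = 6 ≡ 0 (mod 2).
  s_4 = 0 + 0 + 0 + 1 + 0 + 1 + 0 + 0 = 2 ≡ 0 (mod 2).
s = (0, 1, 0, 0)^T — this equals column 4 of H (binary 0100), so error is at position 4.
Correct: flip bit 4 of r = 010001110110010 to get c = 010101110110010.


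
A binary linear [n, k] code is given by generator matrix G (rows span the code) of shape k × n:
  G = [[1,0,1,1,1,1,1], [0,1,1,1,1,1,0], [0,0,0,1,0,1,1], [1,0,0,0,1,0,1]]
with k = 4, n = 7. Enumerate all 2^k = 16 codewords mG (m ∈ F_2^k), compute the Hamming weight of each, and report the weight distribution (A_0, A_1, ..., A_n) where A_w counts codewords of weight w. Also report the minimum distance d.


Weight distribution: A_0 = 1, A_2 = 2, A_3 = 6, A_4 = 3, A_5 = 2, A_6 = 2. Minimum distance d = 2.

Enumerate all 2^4 = 16 messages m ∈ F_2^4.
For each, compute codeword c = mG in F_2^7, then tally its weight.
  m = 0000 → c = 0000000, weight = 0.
  m = 1000 → c = 1011111, weight = 6.
  m = 0100 → c = 0111110, weight = 5.
  m = 1100 → c = 1100001, weight = 3.
  m = 0010 → c = 0001011, weight = 3.
  m = 1010 → c = 1010100, weight = 3.
  m = 0110 → c = 0110101, weight = 4.
  m = 1110 → c = 1101010, weight = 4.
  m = 0001 → c = 1000101, weight = 3.
  m = 1001 → c = 0011010, weight = 3.
  m = 0101 → c = 1111011, weight = 6.
  m = 1101 → c = 0100100, weight = 2.
  m = 0011 → c = 1001110, weight = 4.
  m = 1011 → c = 0010001, weight = 2.
  m = 0111 → c = 1110000, weight = 3.
  m = 1111 → c = 0101111, weight = 5.
Tally weights:
  weight 0: 1 codewords.
  weight 2: 2 codewords.
  weight 3: 6 codewords.
  weight 4: 3 codewords.
  weight 5: 2 codewords.
  weight 6: 2 codewords.
Minimum distance d = smallest w > 0 with A_w > 0 = 2.
Sanity: Σ A_w = 16 = 2^4 = 16 ✓.


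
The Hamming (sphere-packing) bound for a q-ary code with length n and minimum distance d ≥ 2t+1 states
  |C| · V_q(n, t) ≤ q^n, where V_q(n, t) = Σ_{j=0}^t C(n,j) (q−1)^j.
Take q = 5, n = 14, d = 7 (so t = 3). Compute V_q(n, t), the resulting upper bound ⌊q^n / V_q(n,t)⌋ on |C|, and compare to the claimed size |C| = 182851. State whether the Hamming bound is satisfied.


V_q(n, t) = 24809, q^n = 6103515625, Hamming bound = 246020, |C| = 182851 ≤ bound (satisfied).

Step 1: Compute V_q(n, t) = Σ_{j=0}^3 C(n, j) (q−1)^j.
  j = 0: C(14,0)·(4)^0 = 1·1 = 1.
  j = 1: C(14,1)·(4)^1 = 14·4 = 56.
  j = 2: C(14,2)·(4)^2 = 91·16 = 1456.
  j = 3: C(14,3)·(4)^3 = 364·64 = 23296.
  V_q(n, t) = 1 + 56 + 1456 + 23296 = 24809.
Step 2: q^n = 5^14 = 6103515625.
Step 3: Hamming bound ⌊q^n / V_q(n,t)⌋ = ⌊6103515625/24809⌋ = 246020.
Step 4: Compare |C| = 182851 to 246020: satisfied.
The claimed |C| lies below the Hamming bound.


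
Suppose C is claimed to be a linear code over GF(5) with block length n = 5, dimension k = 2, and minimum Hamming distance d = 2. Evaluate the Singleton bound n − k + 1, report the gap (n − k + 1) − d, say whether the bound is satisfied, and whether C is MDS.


Singleton RHS = n − k + 1 = 4, slack = 2, bound satisfied, not MDS.

Singleton bound: d ≤ n − k + 1.
Here n = 5, k = 2, so n − k + 1 = 4.
Given d = 2, check d ≤ 4: YES.
Slack = (n − k + 1) − d = 2.
The code is NOT MDS (slack = 2 > 0).
Description: the claimed parameters are [5, 2, 2]_5; such a code would be non-MDS.


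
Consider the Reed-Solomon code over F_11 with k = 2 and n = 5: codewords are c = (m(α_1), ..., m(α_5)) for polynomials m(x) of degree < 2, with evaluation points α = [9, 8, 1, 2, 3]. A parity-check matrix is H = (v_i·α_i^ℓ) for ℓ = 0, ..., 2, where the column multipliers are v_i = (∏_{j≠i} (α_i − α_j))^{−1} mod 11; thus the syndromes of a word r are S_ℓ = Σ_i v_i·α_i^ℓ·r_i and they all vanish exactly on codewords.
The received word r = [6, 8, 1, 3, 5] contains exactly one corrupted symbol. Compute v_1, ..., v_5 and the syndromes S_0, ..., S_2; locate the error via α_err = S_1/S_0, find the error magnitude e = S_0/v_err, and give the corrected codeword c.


S = (7, 1, 8), error at position 2, error magnitude e = 4, c = [6, 4, 1, 3, 5].

Step 1: column multipliers v_i = (∏_{j≠i}(α_i − α_j))^{−1} mod 11.
  i = 1 (α = 9): (9−8)(9−1)(9−2)(9−3) = 1·8·7·6 = 336 ≡ 6, so v_1 = 6^{−1} = 2 (mod 11).
  i = 2 (α = 8): (8−9)(8−1)(8−2)(8−3) = (−1)·7·6·5 = −210 ≡ 10, so v_2 = 10^{−1} = 10 (mod 11).
  i = 3 (α = 1): (1−9)(1−8)(1−2)(1−3) = (−8)·(−7)·(−1)·(−2) = 112 ≡ 2, so v_3 = 2^{−1} = 6 (mod 11).
  i = 4 (α = 2): (2−9)(2−8)(2−1)(2−3) = (−7)·(−6)·1·(−1) = −42 ≡ 2, so v_4 = 2^{−1} = 6 (mod 11).
  i = 5 (α = 3): (3−9)(3−8)(3−1)(3−2) = (−6)·(−5)·2·1 = 60 ≡ 5, so v_5 = 5^{−1} = 9 (mod 11).
  v = [2, 10, 6, 6, 9].
Step 2: syndromes of r = [6, 8, 1, 3, 5] (all sums mod 11).
  S_0 = Σ v_i r_i = 2·6 + 10·8 + 6·1 + 6·3 + 9·5 = 161 ≡ 7.
  S_1 = Σ v_i α_i r_i = 2·9·6 + 10·8·8 + 6·1·1 + 6·2·3 + 9·3·5 = 925 ≡ 1.
  α_i^2 mod 11 = [4, 9, 1, 4, 9].
  S_2 = Σ v_i α_i^2 r_i = 2·4·6 + 10·9·8 + 6·1·1 + 6·4·3 + 9·9·5 = 1251 ≡ 8.
  S = (7, 1, 8) ≠ 0, so r is not a codeword (an error is present).
Step 3: locate the error. For a single error e at position i, S_ℓ = v_i·e·α_i^ℓ, so α_err = S_1/S_0.
  S_0^{−1} = 7^{−1} = 8 (mod 11), so α_err = 1·8 = 8 ≡ 8 = α_2. Error position i = 2.
  Consistency check: S_2/S_1 = 8·1 = 8 ≡ 8 = α_err ✓ (single-error assumption holds).
Step 4: error magnitude e = S_0/v_2 = S_0·∏_{j≠2}(α_2 − α_j) = 7·10 = 70 ≡ 4 (mod 11).
Step 5: correct position 2: c_2 = r_2 − e = 8 − 4 ≡ 4 (mod 11). Hence c = [6, 4, 1, 3, 5].
  Check: interpolating c through the α_i gives m(x) = 10 + 2·x (degree < 2) with m(α_i) = c_i for every i, so c is indeed a codeword.


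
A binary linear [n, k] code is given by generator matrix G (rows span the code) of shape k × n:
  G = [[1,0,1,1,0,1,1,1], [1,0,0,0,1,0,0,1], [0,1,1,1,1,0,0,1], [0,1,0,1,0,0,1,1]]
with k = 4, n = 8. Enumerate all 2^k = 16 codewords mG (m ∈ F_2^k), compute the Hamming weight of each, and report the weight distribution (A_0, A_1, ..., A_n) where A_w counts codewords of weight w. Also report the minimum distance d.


Weight distribution: A_0 = 1, A_2 = 1, A_3 = 2, A_4 = 5, A_5 = 6, A_6 = 1. Minimum distance d = 2.

Enumerate all 2^4 = 16 messages m ∈ F_2^4.
For each, compute codeword c = mG in F_2^8, then tally its weight.
  m = 0000 → c = 00000000, weight = 0.
  m = 1000 → c = 10110111, weight = 6.
  m = 0100 → c = 10001001, weight = 3.
  m = 1100 → c = 00111110, weight = 5.
  m = 0010 → c = 01111001, weight = 5.
  m = 1010 → c = 11001110, weight = 5.
  m = 0110 → c = 11110000, weight = 4.
  m = 1110 → c = 01000111, weight = 4.
  m = 0001 → c = 01010011, weight = 4.
  m = 1001 → c = 11100100, weight = 4.
  m = 0101 → c = 11011010, weight = 5.
  m = 1101 → c = 01101101, weight = 5.
  m = 0011 → c = 00101010, weight = 3.
  m = 1011 → c = 10011101, weight = 5.
  m = 0111 → c = 10100011, weight = 4.
  m = 1111 → c = 00010100, weight = 2.
Tally weights:
  weight 0: 1 codewords.
  weight 2: 1 codewords.
  weight 3: 2 codewords.
  weight 4: 5 codewords.
  weight 5: 6 codewords.
  weight 6: 1 codewords.
Minimum distance d = smallest w > 0 with A_w > 0 = 2.
Sanity: Σ A_w = 16 = 2^4 = 16 ✓.


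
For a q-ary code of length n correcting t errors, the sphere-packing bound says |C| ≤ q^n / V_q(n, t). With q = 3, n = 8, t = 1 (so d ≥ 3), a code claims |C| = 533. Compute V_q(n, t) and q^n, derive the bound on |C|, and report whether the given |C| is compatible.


V_q(n, t) = 17, q^n = 6561, Hamming bound = 385, |C| = 533 > bound (violated).

Step 1: Compute V_q(n, t) = Σ_{j=0}^1 C(n, j) (q−1)^j.
  j = 0: C(8,0)·(2)^0 = 1·1 = 1.
  j = 1: C(8,1)·(2)^1 = 8·2 = 16.
  V_q(n, t) = 1 + 16 = 17.
Step 2: q^n = 3^8 = 6561.
Step 3: Hamming bound ⌊q^n / V_q(n,t)⌋ = ⌊6561/17⌋ = 385.
Step 4: Compare |C| = 533 to 385: violated.
The claimed |C| lies above the Hamming bound, so no 3-ary code of length 8 with d ≥ 3 can have 533 codewords.


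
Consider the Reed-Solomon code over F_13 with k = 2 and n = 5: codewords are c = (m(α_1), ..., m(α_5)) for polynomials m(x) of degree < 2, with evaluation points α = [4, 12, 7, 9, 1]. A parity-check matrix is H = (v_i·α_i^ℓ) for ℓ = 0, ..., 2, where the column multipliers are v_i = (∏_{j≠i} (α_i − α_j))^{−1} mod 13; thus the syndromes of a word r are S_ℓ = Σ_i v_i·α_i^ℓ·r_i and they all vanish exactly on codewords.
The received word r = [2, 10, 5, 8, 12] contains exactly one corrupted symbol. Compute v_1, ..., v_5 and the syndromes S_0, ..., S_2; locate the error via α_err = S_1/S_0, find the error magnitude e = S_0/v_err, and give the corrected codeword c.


S = (2, 5, 6), error at position 4, error magnitude e = 1, c = [2, 10, 5, 7, 12].

Step 1: column multipliers v_i = (∏_{j≠i}(α_i − α_j))^{−1} mod 13.
  i = 1 (α = 4): (4−12)(4−7)(4−9)(4−1) = (−8)·(−3)·(−5)·3 = −360 ≡ 4, so v_1 = 4^{−1} = 10 (mod 13).
  i = 2 (α = 12): (12−4)(12−7)(12−9)(12−1) = 8·5·3·11 = 1320 ≡ 7, so v_2 = 7^{−1} = 2 (mod 13).
  i = 3 (α = 7): (7−4)(7−12)(7−9)(7−1) = 3·(−5)·(−2)·6 = 180 ≡ 11, so v_3 = 11^{−1} = 6 (mod 13).
  i = 4 (α = 9): (9−4)(9−12)(9−7)(9−1) = 5·(−3)·2·8 = −240 ≡ 7, so v_4 = 7^{−1} = 2 (mod 13).
  i = 5 (α = 1): (1−4)(1−12)(1−7)(1−9) = (−3)·(−11)·(−6)·(−8) = 1584 ≡ 11, so v_5 = 11^{−1} = 6 (mod 13).
  v = [10, 2, 6, 2, 6].
Step 2: syndromes of r = [2, 10, 5, 8, 12] (all sums mod 13).
  S_0 = Σ v_i r_i = 10·2 + 2·10 + 6·5 + 2·8 + 6·12 = 158 ≡ 2.
  S_1 = Σ v_i α_i r_i = 10·4·2 + 2·12·10 + 6·7·5 + 2·9·8 + 6·1·12 = 746 ≡ 5.
  α_i^2 mod 13 = [3, 1, 10, 3, 1].
  S_2 = Σ v_i α_i^2 r_i = 10·3·2 + 2·1·10 + 6·10·5 + 2·3·8 + 6·1·12 = 500 ≡ 6.
  S = (2, 5, 6) ≠ 0, so r is not a codeword (an error is present).
Step 3: locate the error. For a single error e at position i, S_ℓ = v_i·e·α_i^ℓ, so α_err = S_1/S_0.
  S_0^{−1} = 2^{−1} = 7 (mod 13), so α_err = 5·7 = 35 ≡ 9 = α_4. Error position i = 4.
  Consistency check: S_2/S_1 = 6·8 = 48 ≡ 9 = α_err ✓ (single-error assumption holds).
Step 4: error magnitude e = S_0/v_4 = S_0·∏_{j≠4}(α_4 − α_j) = 2·7 = 14 ≡ 1 (mod 13).
Step 5: correct position 4: c_4 = r_4 − e = 8 − 1 ≡ 7 (mod 13). Hence c = [2, 10, 5, 7, 12].
  Check: interpolating c through the α_i gives m(x) = 11 + 1·x (degree < 2) with m(α_i) = c_i for every i, so c is indeed a codeword.


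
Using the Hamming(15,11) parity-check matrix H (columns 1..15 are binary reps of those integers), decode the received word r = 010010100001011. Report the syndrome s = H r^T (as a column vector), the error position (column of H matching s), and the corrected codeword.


s = (1, 1, 0, 1)^T, error position = 13, corrected codeword c = 010010100001111

Compute s = H r^T mod 2 one row at a time:
  s_1 = 0 + 0 + 0 + 0 + 1 + 0 + 1 + 1 = 3 ≡ 1 (mod 2).
  s_2 = 0 + 1 + 0 + 1 + 1 + 0 + 1 + 1 = 5 ≡ 1 (mod 2).
  s_3 = 1 + 0 + 0 + 1 + 0 + 0 + 1 + 1 = 4 ≡ 0 (mod 2).
  s_4 = 0 + 0 + 1 + 1 + 0 + 0 + 0 + 1 = 3 ≡ 1 (mod 2).
s = (1, 1, 0, 1)^T — this equals column 13 of H (binary 1101), so error is at position 13.
Correct: flip bit 13 of r = 010010100001011 to get c = 010010100001111.


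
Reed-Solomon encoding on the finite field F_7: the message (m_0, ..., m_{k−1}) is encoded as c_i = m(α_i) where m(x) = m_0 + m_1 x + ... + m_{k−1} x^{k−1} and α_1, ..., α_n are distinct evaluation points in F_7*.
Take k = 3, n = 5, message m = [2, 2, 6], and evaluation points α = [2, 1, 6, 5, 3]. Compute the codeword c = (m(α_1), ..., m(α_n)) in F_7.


c = [2, 3, 6, 1, 6]

Message polynomial: m(x) = 2 + 2·x + 6·x^2 (mod 7).
For each evaluation point α_i, compute m(α_i) mod 7:
  α_1 = 2: Horner steps 6 → 0 → 2, so m(2) = 2.
  α_2 = 1: Horner steps 6 → 1 → 3, so m(1) = 3.
  α_3 = 6: Horner steps 6 → 3 → 6, so m(6) = 6.
  α_4 = 5: Horner steps 6 → 4 → 1, so m(5) = 1.
  α_5 = 3: Horner steps 6 → 6 → 6, so m(3) = 6.
Codeword c = [2, 3, 6, 1, 6] ∈ F_7^5.


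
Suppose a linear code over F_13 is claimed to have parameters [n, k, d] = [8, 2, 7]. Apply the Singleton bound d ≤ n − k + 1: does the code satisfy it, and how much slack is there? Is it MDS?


Singleton RHS = n − k + 1 = 7, slack = 0, bound satisfied, MDS.

Singleton bound: d ≤ n − k + 1.
Here n = 8, k = 2, so n − k + 1 = 7.
Given d = 7, check d ≤ 7: YES.
Slack = (n − k + 1) − d = 0.
The code is MDS (slack = 0).
Description: the claimed parameters are [8, 2, 7]_13; such a code would be MDS (meets Singleton bound).


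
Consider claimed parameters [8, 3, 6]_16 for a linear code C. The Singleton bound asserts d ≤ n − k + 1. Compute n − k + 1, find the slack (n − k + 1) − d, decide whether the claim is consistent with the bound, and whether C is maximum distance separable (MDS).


Singleton RHS = n − k + 1 = 6, slack = 0, bound satisfied, MDS.

Singleton bound: d ≤ n − k + 1.
Here n = 8, k = 3, so n − k + 1 = 6.
Given d = 6, check d ≤ 6: YES.
Slack = (n − k + 1) − d = 0.
The code is MDS (slack = 0).
Description: the claimed parameters are [8, 3, 6]_16; such a code would be MDS (meets Singleton bound).


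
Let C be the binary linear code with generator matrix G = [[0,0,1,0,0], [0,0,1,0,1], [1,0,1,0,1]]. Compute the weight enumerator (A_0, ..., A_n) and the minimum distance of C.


Weight distribution: A_0 = 1, A_1 = 3, A_2 = 3, A_3 = 1. Minimum distance d = 1.

Enumerate all 2^3 = 8 messages m ∈ F_2^3.
For each, compute codeword c = mG in F_2^5, then tally its weight.
  m = 000 → c = 00000, weight = 0.
  m = 100 → c = 00100, weight = 1.
  m = 010 → c = 00101, weight = 2.
  m = 110 → c = 00001, weight = 1.
  m = 001 → c = 10101, weight = 3.
  m = 101 → c = 10001, weight = 2.
  m = 011 → c = 10000, weight = 1.
  m = 111 → c = 10100, weight = 2.
Tally weights:
  weight 0: 1 codewords.
  weight 1: 3 codewords.
  weight 2: 3 codewords.
  weight 3: 1 codewords.
Minimum distance d = smallest w > 0 with A_w > 0 = 1.
Sanity: Σ A_w = 8 = 2^3 = 8 ✓.


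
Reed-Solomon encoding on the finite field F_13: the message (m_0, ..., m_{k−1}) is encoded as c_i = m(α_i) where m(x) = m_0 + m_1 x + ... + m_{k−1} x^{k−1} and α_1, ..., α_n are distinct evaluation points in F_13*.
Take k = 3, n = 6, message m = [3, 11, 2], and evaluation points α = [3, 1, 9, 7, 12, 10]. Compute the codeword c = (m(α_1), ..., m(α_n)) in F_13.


c = [2, 3, 4, 9, 7, 1]

Message polynomial: m(x) = 3 + 11·x + 2·x^2 (mod 13).
For each evaluation point α_i, compute m(α_i) mod 13:
  α_1 = 3: Horner steps 2 → 4 → 2, so m(3) = 2.
  α_2 = 1: Horner steps 2 → 0 → 3, so m(1) = 3.
  α_3 = 9: Horner steps 2 → 3 → 4, so m(9) = 4.
  α_4 = 7: Horner steps 2 → 12 → 9, so m(7) = 9.
  α_5 = 12: Horner steps 2 → 9 → 7, so m(12) = 7.
  α_6 = 10: Horner steps 2 → 5 → 1, so m(10) = 1.
Codeword c = [2, 3, 4, 9, 7, 1] ∈ F_13^6.


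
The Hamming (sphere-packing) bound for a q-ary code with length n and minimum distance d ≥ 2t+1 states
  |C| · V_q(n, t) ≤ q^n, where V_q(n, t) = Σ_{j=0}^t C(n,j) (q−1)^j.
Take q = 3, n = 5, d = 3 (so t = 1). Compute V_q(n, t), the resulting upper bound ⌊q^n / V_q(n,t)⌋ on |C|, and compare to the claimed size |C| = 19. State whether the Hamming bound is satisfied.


V_q(n, t) = 11, q^n = 243, Hamming bound = 22, |C| = 19 ≤ bound (satisfied).

Step 1: Compute V_q(n, t) = Σ_{j=0}^1 C(n, j) (q−1)^j.
  j = 0: C(5,0)·(2)^0 = 1·1 = 1.
  j = 1: C(5,1)·(2)^1 = 5·2 = 10.
  V_q(n, t) = 1 + 10 = 11.
Step 2: q^n = 3^5 = 243.
Step 3: Hamming bound ⌊q^n / V_q(n,t)⌋ = ⌊243/11⌋ = 22.
Step 4: Compare |C| = 19 to 22: satisfied.
The claimed |C| lies below the Hamming bound.


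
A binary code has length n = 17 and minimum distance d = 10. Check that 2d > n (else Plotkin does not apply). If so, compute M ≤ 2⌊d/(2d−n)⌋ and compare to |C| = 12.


Plotkin bound M ≤ 6; given |C| = 12 > bound (violated).

Check applicability: 2d = 20, n = 17.
2d − n = 3 > 0, so Plotkin applies.
Compute d/(2d−n) = 10/3 ≈ 3.3333.
⌊d/(2d−n)⌋ = 3.
Plotkin bound: M ≤ 2·3 = 6.
Given |C| = 12, check: VIOLATED.
This |C| is above the Plotkin bound, so no binary code with n = 17, d = 10 and 12 codewords exists.


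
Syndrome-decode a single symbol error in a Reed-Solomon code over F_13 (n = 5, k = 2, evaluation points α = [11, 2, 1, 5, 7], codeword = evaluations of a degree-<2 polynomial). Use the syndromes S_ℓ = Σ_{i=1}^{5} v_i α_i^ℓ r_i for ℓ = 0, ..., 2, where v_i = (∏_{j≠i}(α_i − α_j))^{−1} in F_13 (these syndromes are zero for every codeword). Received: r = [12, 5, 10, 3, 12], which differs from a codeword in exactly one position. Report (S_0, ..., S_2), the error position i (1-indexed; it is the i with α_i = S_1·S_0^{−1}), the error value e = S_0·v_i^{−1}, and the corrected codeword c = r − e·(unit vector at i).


S = (12, 6, 3), error at position 5, error magnitude e = 6, c = [12, 5, 10, 3, 6].

Step 1: column multipliers v_i = (∏_{j≠i}(α_i − α_j))^{−1} mod 13.
  i = 1 (α = 11): (11−2)(11−1)(11−5)(11−7) = 9·10·6·4 = 2160 ≡ 2, so v_1 = 2^{−1} = 7 (mod 13).
  i = 2 (α = 2): (2−11)(2−1)(2−5)(2−7) = (−9)·1·(−3)·(−5) = −135 ≡ 8, so v_2 = 8^{−1} = 5 (mod 13).
  i = 3 (α = 1): (1−11)(1−2)(1−5)(1−7) = (−10)·(−1)·(−4)·(−6) = 240 ≡ 6, so v_3 = 6^{−1} = 11 (mod 13).
  i = 4 (α = 5): (5−11)(5−2)(5−1)(5−7) = (−6)·3·4·(−2) = 144 ≡ 1, so v_4 = 1^{−1} = 1 (mod 13).
  i = 5 (α = 7): (7−11)(7−2)(7−1)(7−5) = (−4)·5·6·2 = −240 ≡ 7, so v_5 = 7^{−1} = 2 (mod 13).
  v = [7, 5, 11, 1, 2].
Step 2: syndromes of r = [12, 5, 10, 3, 12] (all sums mod 13).
  S_0 = Σ v_i r_i = 7·12 + 5·5 + 11·10 + 1·3 + 2·12 = 246 ≡ 12.
  S_1 = Σ v_i α_i r_i = 7·11·12 + 5·2·5 + 11·1·10 + 1·5·3 + 2·7·12 = 1267 ≡ 6.
  α_i^2 mod 13 = [4, 4, 1, 12, 10].
  S_2 = Σ v_i α_i^2 r_i = 7·4·12 + 5·4·5 + 11·1·10 + 1·12·3 + 2·10·12 = 822 ≡ 3.
  S = (12, 6, 3) ≠ 0, so r is not a codeword (an error is present).
Step 3: locate the error. For a single error e at position i, S_ℓ = v_i·e·α_i^ℓ, so α_err = S_1/S_0.
  S_0^{−1} = 12^{−1} = 12 (mod 13), so α_err = 6·12 = 72 ≡ 7 = α_5. Error position i = 5.
  Consistency check: S_2/S_1 = 3·11 = 33 ≡ 7 = α_err ✓ (single-error assumption holds).
Step 4: error magnitude e = S_0/v_5 = S_0·∏_{j≠5}(α_5 − α_j) = 12·7 = 84 ≡ 6 (mod 13).
Step 5: correct position 5: c_5 = r_5 − e = 12 − 6 ≡ 6 (mod 13). Hence c = [12, 5, 10, 3, 6].
  Check: interpolating c through the α_i gives m(x) = 2 + 8·x (degree < 2) with m(α_i) = c_i for every i, so c is indeed a codeword.


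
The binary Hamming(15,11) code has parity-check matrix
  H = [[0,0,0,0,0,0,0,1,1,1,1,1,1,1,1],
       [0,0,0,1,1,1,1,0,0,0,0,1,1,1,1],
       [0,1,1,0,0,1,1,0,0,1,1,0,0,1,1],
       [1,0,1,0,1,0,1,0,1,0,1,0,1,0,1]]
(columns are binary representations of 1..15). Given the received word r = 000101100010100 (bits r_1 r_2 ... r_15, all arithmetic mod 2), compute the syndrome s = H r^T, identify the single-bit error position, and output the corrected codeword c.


s = (0, 0, 1, 1)^T, error position = 3, corrected codeword c = 001101100010100

Compute s = H r^T mod 2 one row at a time:
  s_1 = 0 + 0 + 0 + 1 + 0 + 1 + 0 + 0 = 2 ≡ 0 (mod 2).
  s_2 = 1 + 0 + 1 + 1 + 0 + 1 + 0 + 0 = 4 ≡ 0 (mod 2).
  s_3 = 0 + 0 + 1 + 1 + 0 + 1 + 0 + 0 = 3 ≡ 1 (mod 2).
  s_4 = 0 + 0 + 0 + 1 + 0 + 1 + 1 + 0 = 3 ≡ 1 (mod 2).
s = (0, 0, 1, 1)^T — this equals column 3 of H (binary 0011), so error is at position 3.
Correct: flip bit 3 of r = 000101100010100 to get c = 001101100010100.


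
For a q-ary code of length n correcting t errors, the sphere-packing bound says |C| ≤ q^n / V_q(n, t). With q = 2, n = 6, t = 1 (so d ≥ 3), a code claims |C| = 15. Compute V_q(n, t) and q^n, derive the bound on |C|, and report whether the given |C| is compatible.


V_q(n, t) = 7, q^n = 64, Hamming bound = 9, |C| = 15 > bound (violated).

Step 1: Compute V_q(n, t) = Σ_{j=0}^1 C(n, j) (q−1)^j.
  j = 0: C(6,0)·(1)^0 = 1·1 = 1.
  j = 1: C(6,1)·(1)^1 = 6·1 = 6.
  V_q(n, t) = 1 + 6 = 7.
Step 2: q^n = 2^6 = 64.
Step 3: Hamming bound ⌊q^n / V_q(n,t)⌋ = ⌊64/7⌋ = 9.
Step 4: Compare |C| = 15 to 9: violated.
The claimed |C| lies above the Hamming bound, so no 2-ary code of length 6 with d ≥ 3 can have 15 codewords.


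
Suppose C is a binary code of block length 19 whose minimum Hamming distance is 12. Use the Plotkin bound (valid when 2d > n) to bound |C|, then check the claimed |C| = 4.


Plotkin bound M ≤ 4; given |C| = 4 ≤ bound (satisfied).

Check applicability: 2d = 24, n = 19.
2d − n = 5 > 0, so Plotkin applies.
Compute d/(2d−n) = 12/5 ≈ 2.4000.
⌊d/(2d−n)⌋ = 2.
Plotkin bound: M ≤ 2·2 = 4.
Given |C| = 4, check: satisfied.
This |C| is at the Plotkin bound.


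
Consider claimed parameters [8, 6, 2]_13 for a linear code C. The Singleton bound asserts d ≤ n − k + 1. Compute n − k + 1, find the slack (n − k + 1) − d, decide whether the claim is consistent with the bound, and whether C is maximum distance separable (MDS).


Singleton RHS = n − k + 1 = 3, slack = 1, bound satisfied, not MDS.

Singleton bound: d ≤ n − k + 1.
Here n = 8, k = 6, so n − k + 1 = 3.
Given d = 2, check d ≤ 3: YES.
Slack = (n − k + 1) − d = 1.
The code is NOT MDS (slack = 1 > 0).
Description: the claimed parameters are [8, 6, 2]_13; such a code would be non-MDS.


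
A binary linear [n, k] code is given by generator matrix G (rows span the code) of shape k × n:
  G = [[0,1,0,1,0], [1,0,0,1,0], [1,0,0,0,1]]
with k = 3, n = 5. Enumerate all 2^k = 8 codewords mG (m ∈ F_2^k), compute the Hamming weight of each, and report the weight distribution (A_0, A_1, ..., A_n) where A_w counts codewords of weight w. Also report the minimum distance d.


Weight distribution: A_0 = 1, A_2 = 6, A_4 = 1. Minimum distance d = 2.

Enumerate all 2^3 = 8 messages m ∈ F_2^3.
For each, compute codeword c = mG in F_2^5, then tally its weight.
  m = 000 → c = 00000, weight = 0.
  m = 100 → c = 01010, weight = 2.
  m = 010 → c = 10010, weight = 2.
  m = 110 → c = 11000, weight = 2.
  m = 001 → c = 10001, weight = 2.
  m = 101 → c = 11011, weight = 4.
  m = 011 → c = 00011, weight = 2.
  m = 111 → c = 01001, weight = 2.
Tally weights:
  weight 0: 1 codewords.
  weight 2: 6 codewords.
  weight 4: 1 codewords.
Minimum distance d = smallest w > 0 with A_w > 0 = 2.
Sanity: Σ A_w = 8 = 2^3 = 8 ✓.


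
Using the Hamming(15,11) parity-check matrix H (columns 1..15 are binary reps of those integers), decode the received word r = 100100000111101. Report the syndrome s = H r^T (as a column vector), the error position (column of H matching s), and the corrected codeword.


s = (1, 0, 1, 0)^T, error position = 10, corrected codeword c = 100100000011101

Compute s = H r^T mod 2 one row at a time:
  s_1 = 0 + 0 + 1 + 1 + 1 + 1 + 0 + 1 = 5 ≡ 1 (mod 2).
  s_2 = 1 + 0 + 0 + 0 + 1 + 1 + 0 + 1 = 4 ≡ 0 (mod 2).
  s_3 = 0 + 0 + 0 + 0 + 1 + 1 + 0 + 1 = 3 ≡ 1 (mod 2).
  s_4 = 1 + 0 + 0 + 0 + 0 + 1 + 1 + 1 = 4 ≡ 0 (mod 2).
s = (1, 0, 1, 0)^T — this equals column 10 of H (binary 1010), so error is at position 10.
Correct: flip bit 10 of r = 100100000111101 to get c = 100100000011101.


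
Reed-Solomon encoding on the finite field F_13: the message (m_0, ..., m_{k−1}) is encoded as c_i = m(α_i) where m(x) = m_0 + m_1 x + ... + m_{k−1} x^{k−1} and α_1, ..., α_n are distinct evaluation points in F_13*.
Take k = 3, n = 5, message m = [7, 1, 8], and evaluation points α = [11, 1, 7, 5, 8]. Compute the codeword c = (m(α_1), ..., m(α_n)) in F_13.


c = [11, 3, 3, 4, 7]

Message polynomial: m(x) = 7 + 1·x + 8·x^2 (mod 13).
For each evaluation point α_i, compute m(α_i) mod 13:
  α_1 = 11: Horner steps 8 → 11 → 11, so m(11) = 11.
  α_2 = 1: Horner steps 8 → 9 → 3, so m(1) = 3.
  α_3 = 7: Horner steps 8 → 5 → 3, so m(7) = 3.
  α_4 = 5: Horner steps 8 → 2 → 4, so m(5) = 4.
  α_5 = 8: Horner steps 8 → 0 → 7, so m(8) = 7.
Codeword c = [11, 3, 3, 4, 7] ∈ F_13^5.


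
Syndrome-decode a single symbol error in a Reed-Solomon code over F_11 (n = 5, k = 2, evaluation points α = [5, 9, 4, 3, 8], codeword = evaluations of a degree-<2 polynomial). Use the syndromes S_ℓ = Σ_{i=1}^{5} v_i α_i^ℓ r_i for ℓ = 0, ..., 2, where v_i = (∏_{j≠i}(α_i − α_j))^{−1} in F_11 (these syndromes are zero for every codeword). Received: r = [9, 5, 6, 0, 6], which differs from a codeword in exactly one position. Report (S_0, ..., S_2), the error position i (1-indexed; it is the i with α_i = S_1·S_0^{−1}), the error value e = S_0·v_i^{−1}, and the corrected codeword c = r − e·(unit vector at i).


S = (9, 3, 1), error at position 3, error magnitude e = 7, c = [9, 5, 10, 0, 6].

Step 1: column multipliers v_i = (∏_{j≠i}(α_i − α_j))^{−1} mod 11.
  i = 1 (α = 5): (5−9)(5−4)(5−3)(5−8) = (−4)·1·2·(−3) = 24 ≡ 2, so v_1 = 2^{−1} = 6 (mod 11).
  i = 2 (α = 9): (9−5)(9−4)(9−3)(9−8) = 4·5·6·1 = 120 ≡ 10, so v_2 = 10^{−1} = 10 (mod 11).
  i = 3 (α = 4): (4−5)(4−9)(4−3)(4−8) = (−1)·(−5)·1·(−4) = −20 ≡ 2, so v_3 = 2^{−1} = 6 (mod 11).
  i = 4 (α = 3): (3−5)(3−9)(3−4)(3−8) = (−2)·(−6)·(−1)·(−5) = 60 ≡ 5, so v_4 = 5^{−1} = 9 (mod 11).
  i = 5 (α = 8): (8−5)(8−9)(8−4)(8−3) = 3·(−1)·4·5 = −60 ≡ 6, so v_5 = 6^{−1} = 2 (mod 11).
  v = [6, 10, 6, 9, 2].
Step 2: syndromes of r = [9, 5, 6, 0, 6] (all sums mod 11).
  S_0 = Σ v_i r_i = 6·9 + 10·5 + 6·6 + 9·0 + 2·6 = 152 ≡ 9.
  S_1 = Σ v_i α_i r_i = 6·5·9 + 10·9·5 + 6·4·6 + 9·3·0 + 2·8·6 = 960 ≡ 3.
  α_i^2 mod 11 = [3, 4, 5, 9, 9].
  S_2 = Σ v_i α_i^2 r_i = 6·3·9 + 10·4·5 + 6·5·6 + 9·9·0 + 2·9·6 = 650 ≡ 1.
  S = (9, 3, 1) ≠ 0, so r is not a codeword (an error is present).
Step 3: locate the error. For a single error e at position i, S_ℓ = v_i·e·α_i^ℓ, so α_err = S_1/S_0.
  S_0^{−1} = 9^{−1} = 5 (mod 11), so α_err = 3·5 = 15 ≡ 4 = α_3. Error position i = 3.
  Consistency check: S_2/S_1 = 1·4 = 4 ≡ 4 = α_err ✓ (single-error assumption holds).
Step 4: error magnitude e = S_0/v_3 = S_0·∏_{j≠3}(α_3 − α_j) = 9·2 = 18 ≡ 7 (mod 11).
Step 5: correct position 3: c_3 = r_3 − e = 6 − 7 ≡ 10 (mod 11). Hence c = [9, 5, 10, 0, 6].
  Check: interpolating c through the α_i gives m(x) = 3 + 10·x (degree < 2) with m(α_i) = c_i for every i, so c is indeed a codeword.


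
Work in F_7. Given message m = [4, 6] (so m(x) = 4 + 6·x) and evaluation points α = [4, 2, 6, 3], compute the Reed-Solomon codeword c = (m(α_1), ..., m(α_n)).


c = [0, 2, 5, 1]

Message polynomial: m(x) = 4 + 6·x (mod 7).
For each evaluation point α_i, compute m(α_i) mod 7:
  α_1 = 4: Horner steps 6 → 0, so m(4) = 0.
  α_2 = 2: Horner steps 6 → 2, so m(2) = 2.
  α_3 = 6: Horner steps 6 → 5, so m(6) = 5.
  α_4 = 3: Horner steps 6 → 1, so m(3) = 1.
Codeword c = [0, 2, 5, 1] ∈ F_7^4.


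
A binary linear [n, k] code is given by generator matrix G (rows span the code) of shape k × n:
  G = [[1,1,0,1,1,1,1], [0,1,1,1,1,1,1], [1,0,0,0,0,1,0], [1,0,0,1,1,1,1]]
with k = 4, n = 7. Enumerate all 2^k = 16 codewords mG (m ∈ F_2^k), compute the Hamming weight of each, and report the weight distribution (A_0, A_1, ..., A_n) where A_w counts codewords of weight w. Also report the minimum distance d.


Weight distribution: A_0 = 1, A_1 = 1, A_2 = 3, A_3 = 4, A_4 = 1, A_5 = 3, A_6 = 3. Minimum distance d = 1.

Enumerate all 2^4 = 16 messages m ∈ F_2^4.
For each, compute codeword c = mG in F_2^7, then tally its weight.
  m = 0000 → c = 0000000, weight = 0.
  m = 1000 → c = 1101111, weight = 6.
  m = 0100 → c = 0111111, weight = 6.
  m = 1100 → c = 1010000, weight = 2.
  m = 0010 → c = 1000010, weight = 2.
  m = 1010 → c = 0101101, weight = 4.
  m = 0110 → c = 1111101, weight = 6.
  m = 1110 → c = 0010010, weight = 2.
  m = 0001 → c = 1001111, weight = 5.
  m = 1001 → c = 0100000, weight = 1.
  m = 0101 → c = 1110000, weight = 3.
  m = 1101 → c = 0011111, weight = 5.
  m = 0011 → c = 0001101, weight = 3.
  m = 1011 → c = 1100010, weight = 3.
  m = 0111 → c = 0110010, weight = 3.
  m = 1111 → c = 1011101, weight = 5.
Tally weights:
  weight 0: 1 codewords.
  weight 1: 1 codewords.
  weight 2: 3 codewords.
  weight 3: 4 codewords.
  weight 4: 1 codewords.
  weight 5: 3 codewords.
  weight 6: 3 codewords.
Minimum distance d = smallest w > 0 with A_w > 0 = 1.
Sanity: Σ A_w = 16 = 2^4 = 16 ✓.


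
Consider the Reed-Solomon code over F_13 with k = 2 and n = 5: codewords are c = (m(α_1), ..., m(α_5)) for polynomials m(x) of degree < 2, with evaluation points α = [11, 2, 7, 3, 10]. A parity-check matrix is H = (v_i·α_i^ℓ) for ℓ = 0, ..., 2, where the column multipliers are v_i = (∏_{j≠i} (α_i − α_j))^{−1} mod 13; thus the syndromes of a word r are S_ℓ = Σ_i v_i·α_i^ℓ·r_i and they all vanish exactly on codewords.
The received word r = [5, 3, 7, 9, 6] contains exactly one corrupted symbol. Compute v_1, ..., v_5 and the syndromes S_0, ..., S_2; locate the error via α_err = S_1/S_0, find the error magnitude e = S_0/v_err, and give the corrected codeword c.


S = (7, 5, 11), error at position 5, error magnitude e = 7, c = [5, 3, 7, 9, 12].

Step 1: column multipliers v_i = (∏_{j≠i}(α_i − α_j))^{−1} mod 13.
  i = 1 (α = 11): (11−2)(11−7)(11−3)(11−10) = 9·4·8·1 = 288 ≡ 2, so v_1 = 2^{−1} = 7 (mod 13).
  i = 2 (α = 2): (2−11)(2−7)(2−3)(2−10) = (−9)·(−5)·(−1)·(−8) = 360 ≡ 9, so v_2 = 9^{−1} = 3 (mod 13).
  i = 3 (α = 7): (7−11)(7−2)(7−3)(7−10) = (−4)·5·4·(−3) = 240 ≡ 6, so v_3 = 6^{−1} = 11 (mod 13).
  i = 4 (α = 3): (3−11)(3−2)(3−7)(3−10) = (−8)·1·(−4)·(−7) = −224 ≡ 10, so v_4 = 10^{−1} = 4 (mod 13).
  i = 5 (α = 10): (10−11)(10−2)(10−7)(10−3) = (−1)·8·3·7 = −168 ≡ 1, so v_5 = 1^{−1} = 1 (mod 13).
  v = [7, 3, 11, 4, 1].
Step 2: syndromes of r = [5, 3, 7, 9, 6] (all sums mod 13).
  S_0 = Σ v_i r_i = 7·5 + 3·3 + 11·7 + 4·9 + 1·6 = 163 ≡ 7.
  S_1 = Σ v_i α_i r_i = 7·11·5 + 3·2·3 + 11·7·7 + 4·3·9 + 1·10·6 = 1110 ≡ 5.
  α_i^2 mod 13 = [4, 4, 10, 9, 9].
  S_2 = Σ v_i α_i^2 r_i = 7·4·5 + 3·4·3 + 11·10·7 + 4·9·9 + 1·9·6 = 1324 ≡ 11.
  S = (7, 5, 11) ≠ 0, so r is not a codeword (an error is present).
Step 3: locate the error. For a single error e at position i, S_ℓ = v_i·e·α_i^ℓ, so α_err = S_1/S_0.
  S_0^{−1} = 7^{−1} = 2 (mod 13), so α_err = 5·2 = 10 ≡ 10 = α_5. Error position i = 5.
  Consistency check: S_2/S_1 = 11·8 = 88 ≡ 10 = α_err ✓ (single-error assumption holds).
Step 4: error magnitude e = S_0/v_5 = S_0·∏_{j≠5}(α_5 − α_j) = 7·1 = 7 ≡ 7 (mod 13).
Step 5: correct position 5: c_5 = r_5 − e = 6 − 7 ≡ 12 (mod 13). Hence c = [5, 3, 7, 9, 12].
  Check: interpolating c through the α_i gives m(x) = 4 + 6·x (degree < 2) with m(α_i) = c_i for every i, so c is indeed a codeword.


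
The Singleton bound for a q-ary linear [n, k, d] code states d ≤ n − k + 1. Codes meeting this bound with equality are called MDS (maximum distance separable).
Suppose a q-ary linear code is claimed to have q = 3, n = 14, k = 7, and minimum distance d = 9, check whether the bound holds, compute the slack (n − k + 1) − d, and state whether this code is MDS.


Singleton RHS = n − k + 1 = 8, slack = -1, bound violated (no such code; not MDS).

Singleton bound: d ≤ n − k + 1.
Here n = 14, k = 7, so n − k + 1 = 8.
Given d = 9, check d ≤ 8: NO.
Slack = (n − k + 1) − d = -1.
The slack is negative: d = 9 exceeds n − k + 1 = 8 by 1, so the Singleton bound is violated and no linear [14, 7, 9]_3 code can exist. In particular it is not MDS (MDS requires d = n − k + 1 exactly).
Description: the claimed parameters are [14, 7, 9]_3; such a code would be impossible (violates the Singleton bound).
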